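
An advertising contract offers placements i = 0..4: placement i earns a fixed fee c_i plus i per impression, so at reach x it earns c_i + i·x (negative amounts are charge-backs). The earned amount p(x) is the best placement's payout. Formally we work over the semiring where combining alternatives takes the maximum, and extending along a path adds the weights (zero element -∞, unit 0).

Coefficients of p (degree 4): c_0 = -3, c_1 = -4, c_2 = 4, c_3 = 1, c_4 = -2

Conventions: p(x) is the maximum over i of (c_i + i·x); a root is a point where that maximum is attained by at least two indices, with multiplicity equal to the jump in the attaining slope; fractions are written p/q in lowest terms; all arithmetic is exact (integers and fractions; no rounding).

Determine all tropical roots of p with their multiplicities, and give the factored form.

hull edge (i=0, c=-3) to (i=2, c=4): slope 7/2, span 2
hull edge (i=2, c=4) to (i=4, c=-2): slope -3, span 2
Factored form: p(x) = -2 ⊗ (x ⊕ (-7/2)) ⊗ (x ⊕ (-7/2)) ⊗ (x ⊕ 3) ⊗ (x ⊕ 3)
Answer: roots = -7/2 (mult 2), 3 (mult 2)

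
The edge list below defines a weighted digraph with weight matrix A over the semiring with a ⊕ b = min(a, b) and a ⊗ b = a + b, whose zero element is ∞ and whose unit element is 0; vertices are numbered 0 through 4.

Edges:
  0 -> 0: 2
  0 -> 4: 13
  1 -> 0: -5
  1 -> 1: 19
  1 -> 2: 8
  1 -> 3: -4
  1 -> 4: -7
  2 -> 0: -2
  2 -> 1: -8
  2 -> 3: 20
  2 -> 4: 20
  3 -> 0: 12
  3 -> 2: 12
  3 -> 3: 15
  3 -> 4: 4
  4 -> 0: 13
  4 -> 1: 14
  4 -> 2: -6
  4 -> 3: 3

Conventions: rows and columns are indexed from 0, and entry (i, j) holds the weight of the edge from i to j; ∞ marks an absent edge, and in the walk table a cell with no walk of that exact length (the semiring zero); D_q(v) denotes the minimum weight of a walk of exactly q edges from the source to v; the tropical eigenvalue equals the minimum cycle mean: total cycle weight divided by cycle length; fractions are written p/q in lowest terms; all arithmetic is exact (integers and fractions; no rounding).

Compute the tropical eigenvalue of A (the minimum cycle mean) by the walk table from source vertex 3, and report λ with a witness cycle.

q=0: [∞, ∞, ∞, 0, ∞]
q=1: [12, ∞, 12, 15, 4]
q=2: [10, 4, -2, 7, 19]
q=3: [-4, -10, 12, 0, -3]
q=4: [-15, 4, -9, -14, -17]
q=5: [-13, -17, -23, -14, -10]
Optimal cycle mean attained by: cycle 1->4->2->1, total (-7) + (-6) + (-8), length 3.
Answer: λ = -7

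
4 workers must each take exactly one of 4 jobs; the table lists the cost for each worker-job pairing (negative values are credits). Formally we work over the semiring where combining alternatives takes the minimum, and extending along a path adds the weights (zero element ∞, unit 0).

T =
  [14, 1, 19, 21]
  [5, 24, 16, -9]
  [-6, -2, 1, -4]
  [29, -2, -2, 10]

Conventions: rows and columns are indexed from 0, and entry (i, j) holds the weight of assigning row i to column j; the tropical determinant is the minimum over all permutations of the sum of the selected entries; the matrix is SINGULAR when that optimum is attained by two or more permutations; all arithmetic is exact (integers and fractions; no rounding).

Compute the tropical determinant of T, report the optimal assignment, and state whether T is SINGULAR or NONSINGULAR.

σ = (0, 1, 2, 3): 14 + 24 + 1 + 10 = 49
σ = (0, 1, 3, 2): 14 + 24 + (-4) + (-2) = 32
σ = (0, 2, 1, 3): 14 + 16 + (-2) + 10 = 38
σ = (0, 2, 3, 1): 14 + 16 + (-4) + (-2) = 24
σ = (0, 3, 1, 2): 14 + (-9) + (-2) + (-2) = 1
σ = (0, 3, 2, 1): 14 + (-9) + 1 + (-2) = 4
σ = (1, 0, 2, 3): 1 + 5 + 1 + 10 = 17
σ = (1, 0, 3, 2): 1 + 5 + (-4) + (-2) = 0
σ = (1, 2, 0, 3): 1 + 16 + (-6) + 10 = 21
σ = (1, 2, 3, 0): 1 + 16 + (-4) + 29 = 42
σ = (1, 3, 0, 2): 1 + (-9) + (-6) + (-2) = -16
σ = (1, 3, 2, 0): 1 + (-9) + 1 + 29 = 22
σ = (2, 0, 1, 3): 19 + 5 + (-2) + 10 = 32
σ = (2, 0, 3, 1): 19 + 5 + (-4) + (-2) = 18
σ = (2, 1, 0, 3): 19 + 24 + (-6) + 10 = 47
σ = (2, 1, 3, 0): 19 + 24 + (-4) + 29 = 68
σ = (2, 3, 0, 1): 19 + (-9) + (-6) + (-2) = 2
σ = (2, 3, 1, 0): 19 + (-9) + (-2) + 29 = 37
σ = (3, 0, 1, 2): 21 + 5 + (-2) + (-2) = 22
σ = (3, 0, 2, 1): 21 + 5 + 1 + (-2) = 25
σ = (3, 1, 0, 2): 21 + 24 + (-6) + (-2) = 37
σ = (3, 1, 2, 0): 21 + 24 + 1 + 29 = 75
σ = (3, 2, 0, 1): 21 + 16 + (-6) + (-2) = 29
σ = (3, 2, 1, 0): 21 + 16 + (-2) + 29 = 64
Optimal value attained by: σ = (1, 3, 0, 2).
Answer: det⊕(T) = -16; verdict: NONSINGULAR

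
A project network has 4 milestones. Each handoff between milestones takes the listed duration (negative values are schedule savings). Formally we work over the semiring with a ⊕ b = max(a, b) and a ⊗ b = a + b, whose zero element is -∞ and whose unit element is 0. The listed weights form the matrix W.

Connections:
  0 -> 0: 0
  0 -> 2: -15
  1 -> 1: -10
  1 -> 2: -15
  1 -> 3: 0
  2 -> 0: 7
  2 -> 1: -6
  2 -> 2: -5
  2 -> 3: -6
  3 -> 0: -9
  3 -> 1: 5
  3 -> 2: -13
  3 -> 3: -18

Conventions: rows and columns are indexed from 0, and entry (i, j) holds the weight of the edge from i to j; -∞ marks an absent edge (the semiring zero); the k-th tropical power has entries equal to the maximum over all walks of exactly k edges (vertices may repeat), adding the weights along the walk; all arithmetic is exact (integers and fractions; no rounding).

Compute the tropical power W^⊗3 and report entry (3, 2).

W^⊗2:
  [0, -21, -15, -21]
  [-8, 5, -13, -10]
  [7, -1, -8, -6]
  [-6, -5, -10, 5]
W^⊗3:
  [0, -16, -15, -21]
  [-6, -5, -10, 5]
  [7, -1, -8, -1]
  [-3, 10, -8, -5]
Key observation: the optimum is the walk 3->1->3->2, with weight 5 + 0 + (-13) = -8.
Optimal value attained by: walk 3->1->3->2.
Answer: (W^⊗3)[3][2] = -8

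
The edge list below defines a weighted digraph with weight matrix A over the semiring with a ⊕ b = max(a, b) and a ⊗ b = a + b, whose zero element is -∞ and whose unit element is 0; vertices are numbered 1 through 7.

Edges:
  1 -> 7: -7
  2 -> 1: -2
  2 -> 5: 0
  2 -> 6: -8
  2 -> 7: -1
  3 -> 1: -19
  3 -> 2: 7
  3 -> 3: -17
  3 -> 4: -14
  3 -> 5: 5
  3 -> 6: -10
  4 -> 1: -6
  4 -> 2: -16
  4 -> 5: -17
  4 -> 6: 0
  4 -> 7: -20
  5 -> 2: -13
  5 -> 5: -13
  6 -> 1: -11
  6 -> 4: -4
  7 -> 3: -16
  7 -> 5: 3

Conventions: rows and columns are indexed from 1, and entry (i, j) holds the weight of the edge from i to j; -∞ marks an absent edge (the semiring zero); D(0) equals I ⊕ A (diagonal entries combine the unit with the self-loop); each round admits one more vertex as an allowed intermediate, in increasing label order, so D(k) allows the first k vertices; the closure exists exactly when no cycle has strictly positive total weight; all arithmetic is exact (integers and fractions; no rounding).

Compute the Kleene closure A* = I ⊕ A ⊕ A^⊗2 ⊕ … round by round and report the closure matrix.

D(0):
  [0, -∞, -∞, -∞, -∞, -∞, -7]
  [-2, 0, -∞, -∞, 0, -8, -1]
  [-19, 7, 0, -14, 5, -10, -∞]
  [-6, -16, -∞, 0, -17, 0, -20]
  [-∞, -13, -∞, -∞, 0, -∞, -∞]
  [-11, -∞, -∞, -4, -∞, 0, -∞]
  [-∞, -∞, -16, -∞, 3, -∞, 0]
D(1):
  [0, -∞, -∞, -∞, -∞, -∞, -7]
  [-2, 0, -∞, -∞, 0, -8, -1]
  [-19, 7, 0, -14, 5, -10, -26]
  [-6, -16, -∞, 0, -17, 0, -13]
  [-∞, -13, -∞, -∞, 0, -∞, -∞]
  [-11, -∞, -∞, -4, -∞, 0, -18]
  [-∞, -∞, -16, -∞, 3, -∞, 0]
D(2):
  [0, -∞, -∞, -∞, -∞, -∞, -7]
  [-2, 0, -∞, -∞, 0, -8, -1]
  [5, 7, 0, -14, 7, -1, 6]
  [-6, -16, -∞, 0, -16, 0, -13]
  [-15, -13, -∞, -∞, 0, -21, -14]
  [-11, -∞, -∞, -4, -∞, 0, -18]
  [-∞, -∞, -16, -∞, 3, -∞, 0]
D(3):
  [0, -∞, -∞, -∞, -∞, -∞, -7]
  [-2, 0, -∞, -∞, 0, -8, -1]
  [5, 7, 0, -14, 7, -1, 6]
  [-6, -16, -∞, 0, -16, 0, -13]
  [-15, -13, -∞, -∞, 0, -21, -14]
  [-11, -∞, -∞, -4, -∞, 0, -18]
  [-11, -9, -16, -30, 3, -17, 0]
D(4):
  [0, -∞, -∞, -∞, -∞, -∞, -7]
  [-2, 0, -∞, -∞, 0, -8, -1]
  [5, 7, 0, -14, 7, -1, 6]
  [-6, -16, -∞, 0, -16, 0, -13]
  [-15, -13, -∞, -∞, 0, -21, -14]
  [-10, -20, -∞, -4, -20, 0, -17]
  [-11, -9, -16, -30, 3, -17, 0]
D(5):
  [0, -∞, -∞, -∞, -∞, -∞, -7]
  [-2, 0, -∞, -∞, 0, -8, -1]
  [5, 7, 0, -14, 7, -1, 6]
  [-6, -16, -∞, 0, -16, 0, -13]
  [-15, -13, -∞, -∞, 0, -21, -14]
  [-10, -20, -∞, -4, -20, 0, -17]
  [-11, -9, -16, -30, 3, -17, 0]
D(6):
  [0, -∞, -∞, -∞, -∞, -∞, -7]
  [-2, 0, -∞, -12, 0, -8, -1]
  [5, 7, 0, -5, 7, -1, 6]
  [-6, -16, -∞, 0, -16, 0, -13]
  [-15, -13, -∞, -25, 0, -21, -14]
  [-10, -20, -∞, -4, -20, 0, -17]
  [-11, -9, -16, -21, 3, -17, 0]
D(7):
  [0, -16, -23, -28, -4, -24, -7]
  [-2, 0, -17, -12, 2, -8, -1]
  [5, 7, 0, -5, 9, -1, 6]
  [-6, -16, -29, 0, -10, 0, -13]
  [-15, -13, -30, -25, 0, -21, -14]
  [-10, -20, -33, -4, -14, 0, -17]
  [-11, -9, -16, -21, 3, -17, 0]
Answer: A* = [[0, -16, -23, -28, -4, -24, -7], [-2, 0, -17, -12, 2, -8, -1], [5, 7, 0, -5, 9, -1, 6], [-6, -16, -29, 0, -10, 0, -13], [-15, -13, -30, -25, 0, -21, -14], [-10, -20, -33, -4, -14, 0, -17], [-11, -9, -16, -21, 3, -17, 0]]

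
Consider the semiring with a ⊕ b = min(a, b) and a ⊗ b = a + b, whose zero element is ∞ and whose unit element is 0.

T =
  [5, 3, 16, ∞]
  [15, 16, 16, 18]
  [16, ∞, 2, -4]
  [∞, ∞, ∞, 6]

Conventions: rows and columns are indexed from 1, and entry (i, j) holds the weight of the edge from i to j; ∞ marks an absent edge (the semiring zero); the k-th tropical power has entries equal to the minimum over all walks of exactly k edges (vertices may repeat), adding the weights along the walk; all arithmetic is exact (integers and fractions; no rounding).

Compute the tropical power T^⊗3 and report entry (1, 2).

T^⊗2:
  [10, 8, 18, 12]
  [20, 18, 18, 12]
  [18, 19, 4, -2]
  [∞, ∞, ∞, 12]
T^⊗3:
  [15, 13, 20, 14]
  [25, 23, 20, 14]
  [20, 21, 6, 0]
  [∞, ∞, ∞, 18]
Key observation: the optimum is the walk 1->1->1->2, with weight 5 + 5 + 3 = 13.
Optimal value attained by: walk 1->1->1->2.
Answer: (T^⊗3)[1][2] = 13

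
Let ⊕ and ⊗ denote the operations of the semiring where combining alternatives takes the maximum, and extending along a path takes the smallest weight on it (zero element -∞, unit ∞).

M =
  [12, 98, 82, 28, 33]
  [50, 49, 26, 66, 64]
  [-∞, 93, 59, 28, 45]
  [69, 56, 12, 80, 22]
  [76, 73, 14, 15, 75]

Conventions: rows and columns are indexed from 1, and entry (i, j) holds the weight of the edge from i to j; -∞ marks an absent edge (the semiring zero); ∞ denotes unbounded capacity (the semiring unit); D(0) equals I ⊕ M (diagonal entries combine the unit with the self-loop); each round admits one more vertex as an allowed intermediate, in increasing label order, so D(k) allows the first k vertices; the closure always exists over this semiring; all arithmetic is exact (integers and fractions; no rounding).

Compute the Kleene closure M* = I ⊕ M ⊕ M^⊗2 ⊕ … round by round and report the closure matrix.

D(0):
  [∞, 98, 82, 28, 33]
  [50, ∞, 26, 66, 64]
  [-∞, 93, ∞, 28, 45]
  [69, 56, 12, ∞, 22]
  [76, 73, 14, 15, ∞]
D(1):
  [∞, 98, 82, 28, 33]
  [50, ∞, 50, 66, 64]
  [-∞, 93, ∞, 28, 45]
  [69, 69, 69, ∞, 33]
  [76, 76, 76, 28, ∞]
D(2):
  [∞, 98, 82, 66, 64]
  [50, ∞, 50, 66, 64]
  [50, 93, ∞, 66, 64]
  [69, 69, 69, ∞, 64]
  [76, 76, 76, 66, ∞]
D(3):
  [∞, 98, 82, 66, 64]
  [50, ∞, 50, 66, 64]
  [50, 93, ∞, 66, 64]
  [69, 69, 69, ∞, 64]
  [76, 76, 76, 66, ∞]
D(4):
  [∞, 98, 82, 66, 64]
  [66, ∞, 66, 66, 64]
  [66, 93, ∞, 66, 64]
  [69, 69, 69, ∞, 64]
  [76, 76, 76, 66, ∞]
D(5):
  [∞, 98, 82, 66, 64]
  [66, ∞, 66, 66, 64]
  [66, 93, ∞, 66, 64]
  [69, 69, 69, ∞, 64]
  [76, 76, 76, 66, ∞]
Answer: M* = [[∞, 98, 82, 66, 64], [66, ∞, 66, 66, 64], [66, 93, ∞, 66, 64], [69, 69, 69, ∞, 64], [76, 76, 76, 66, ∞]]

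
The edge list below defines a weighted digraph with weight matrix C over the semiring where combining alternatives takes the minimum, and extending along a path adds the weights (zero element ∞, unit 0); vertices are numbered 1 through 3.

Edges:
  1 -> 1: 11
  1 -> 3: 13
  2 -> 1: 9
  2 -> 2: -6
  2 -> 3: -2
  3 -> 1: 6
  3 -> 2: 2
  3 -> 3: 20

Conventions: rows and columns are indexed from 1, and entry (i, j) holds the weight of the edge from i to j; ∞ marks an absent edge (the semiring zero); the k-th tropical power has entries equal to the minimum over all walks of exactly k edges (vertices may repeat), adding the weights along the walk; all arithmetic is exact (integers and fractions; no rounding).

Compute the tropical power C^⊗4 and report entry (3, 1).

C^⊗2:
  [19, 15, 24]
  [3, -12, -8]
  [11, -4, 0]
C^⊗3:
  [24, 9, 13]
  [-3, -18, -14]
  [5, -10, -6]
C^⊗4:
  [18, 3, 7]
  [-9, -24, -20]
  [-1, -16, -12]
Key observation: the optimum is the walk 3->2->2->2->1, with weight 2 + (-6) + (-6) + 9 = -1.
Optimal value attained by: walk 3->2->2->2->1.
Answer: (C^⊗4)[3][1] = -1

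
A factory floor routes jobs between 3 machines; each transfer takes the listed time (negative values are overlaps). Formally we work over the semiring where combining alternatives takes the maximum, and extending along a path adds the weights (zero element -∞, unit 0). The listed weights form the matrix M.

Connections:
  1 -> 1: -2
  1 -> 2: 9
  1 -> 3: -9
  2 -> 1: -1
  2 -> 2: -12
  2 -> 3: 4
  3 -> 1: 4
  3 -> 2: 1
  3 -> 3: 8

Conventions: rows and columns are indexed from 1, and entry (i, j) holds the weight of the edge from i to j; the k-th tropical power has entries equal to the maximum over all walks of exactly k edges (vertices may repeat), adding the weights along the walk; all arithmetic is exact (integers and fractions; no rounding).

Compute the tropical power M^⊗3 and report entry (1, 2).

M^⊗2:
  [8, 7, 13]
  [8, 8, 12]
  [12, 13, 16]
M^⊗3:
  [17, 17, 21]
  [16, 17, 20]
  [20, 21, 24]
Key observation: the optimum is the walk 1->2->1->2, with weight 9 + (-1) + 9 = 17.
Optimal value attained by: walk 1->2->1->2.
Answer: (M^⊗3)[1][2] = 17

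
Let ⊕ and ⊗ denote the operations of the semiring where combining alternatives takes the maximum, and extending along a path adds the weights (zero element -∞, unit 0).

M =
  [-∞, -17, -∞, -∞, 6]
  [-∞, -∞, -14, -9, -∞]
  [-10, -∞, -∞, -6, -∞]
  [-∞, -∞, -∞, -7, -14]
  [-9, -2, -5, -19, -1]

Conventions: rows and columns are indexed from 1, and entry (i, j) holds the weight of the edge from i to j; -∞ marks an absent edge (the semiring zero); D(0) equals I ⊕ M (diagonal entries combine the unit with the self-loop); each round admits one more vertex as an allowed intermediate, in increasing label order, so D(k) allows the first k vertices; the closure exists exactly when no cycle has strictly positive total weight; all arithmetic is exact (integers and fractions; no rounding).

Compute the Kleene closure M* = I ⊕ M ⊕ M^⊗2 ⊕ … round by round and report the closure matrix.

D(0):
  [0, -17, -∞, -∞, 6]
  [-∞, 0, -14, -9, -∞]
  [-10, -∞, 0, -6, -∞]
  [-∞, -∞, -∞, 0, -14]
  [-9, -2, -5, -19, 0]
D(1):
  [0, -17, -∞, -∞, 6]
  [-∞, 0, -14, -9, -∞]
  [-10, -27, 0, -6, -4]
  [-∞, -∞, -∞, 0, -14]
  [-9, -2, -5, -19, 0]
D(2):
  [0, -17, -31, -26, 6]
  [-∞, 0, -14, -9, -∞]
  [-10, -27, 0, -6, -4]
  [-∞, -∞, -∞, 0, -14]
  [-9, -2, -5, -11, 0]
D(3):
  [0, -17, -31, -26, 6]
  [-24, 0, -14, -9, -18]
  [-10, -27, 0, -6, -4]
  [-∞, -∞, -∞, 0, -14]
  [-9, -2, -5, -11, 0]
D(4):
  [0, -17, -31, -26, 6]
  [-24, 0, -14, -9, -18]
  [-10, -27, 0, -6, -4]
  [-∞, -∞, -∞, 0, -14]
  [-9, -2, -5, -11, 0]
D(5):
  [0, 4, 1, -5, 6]
  [-24, 0, -14, -9, -18]
  [-10, -6, 0, -6, -4]
  [-23, -16, -19, 0, -14]
  [-9, -2, -5, -11, 0]
Answer: M* = [[0, 4, 1, -5, 6], [-24, 0, -14, -9, -18], [-10, -6, 0, -6, -4], [-23, -16, -19, 0, -14], [-9, -2, -5, -11, 0]]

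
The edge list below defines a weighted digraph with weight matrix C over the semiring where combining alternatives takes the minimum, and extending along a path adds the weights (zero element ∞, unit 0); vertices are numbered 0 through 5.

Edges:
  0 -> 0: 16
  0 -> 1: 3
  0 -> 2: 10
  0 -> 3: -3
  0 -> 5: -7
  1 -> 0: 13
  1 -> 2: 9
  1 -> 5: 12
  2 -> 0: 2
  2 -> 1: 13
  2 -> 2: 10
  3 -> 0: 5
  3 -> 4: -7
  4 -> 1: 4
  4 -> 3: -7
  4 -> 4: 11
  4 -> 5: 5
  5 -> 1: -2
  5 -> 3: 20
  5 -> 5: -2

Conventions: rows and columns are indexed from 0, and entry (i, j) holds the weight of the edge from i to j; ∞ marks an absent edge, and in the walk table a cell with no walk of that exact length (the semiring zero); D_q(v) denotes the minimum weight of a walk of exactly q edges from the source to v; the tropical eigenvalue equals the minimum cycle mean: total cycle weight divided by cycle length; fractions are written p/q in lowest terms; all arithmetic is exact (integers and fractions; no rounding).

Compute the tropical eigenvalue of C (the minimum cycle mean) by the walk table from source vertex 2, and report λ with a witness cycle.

q=0: [∞, ∞, 0, ∞, ∞, ∞]
q=1: [2, 13, 10, ∞, ∞, ∞]
q=2: [12, 5, 12, -1, ∞, -5]
q=3: [4, -7, 14, 9, -8, -7]
q=4: [6, -9, 2, -15, 2, -9]
q=5: [-10, -11, 0, -5, -22, -11]
q=6: [0, -18, -2, -29, -12, -17]
Optimal cycle mean attained by: cycle 3->4->3, total (-7) + (-7), length 2.
Answer: λ = -7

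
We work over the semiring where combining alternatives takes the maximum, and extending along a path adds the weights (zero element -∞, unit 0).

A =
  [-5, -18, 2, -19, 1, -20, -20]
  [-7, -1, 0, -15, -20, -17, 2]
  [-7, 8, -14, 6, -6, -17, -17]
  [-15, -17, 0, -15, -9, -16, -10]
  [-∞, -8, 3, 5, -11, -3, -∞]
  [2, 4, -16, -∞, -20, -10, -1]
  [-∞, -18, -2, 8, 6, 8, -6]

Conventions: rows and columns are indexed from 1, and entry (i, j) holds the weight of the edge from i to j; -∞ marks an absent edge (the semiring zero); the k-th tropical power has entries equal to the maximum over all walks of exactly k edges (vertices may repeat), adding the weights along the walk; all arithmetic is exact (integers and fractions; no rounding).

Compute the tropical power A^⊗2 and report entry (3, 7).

A^⊗2:
  [-5, 10, 4, 8, -4, -2, -15]
  [-7, 8, 0, 10, 8, 10, 1]
  [1, 7, 8, -1, -3, -9, 10]
  [-7, 8, -6, 6, -4, -2, -15]
  [-1, 11, 5, 9, -3, -11, -4]
  [-3, 3, 4, 7, 5, 7, 6]
  [10, 12, 9, 11, 0, 3, 7]
Key observation: the optimum is the walk 3->2->7, with weight 8 + 2 = 10.
Optimal value attained by: walk 3->2->7.
Answer: (A^⊗2)[3][7] = 10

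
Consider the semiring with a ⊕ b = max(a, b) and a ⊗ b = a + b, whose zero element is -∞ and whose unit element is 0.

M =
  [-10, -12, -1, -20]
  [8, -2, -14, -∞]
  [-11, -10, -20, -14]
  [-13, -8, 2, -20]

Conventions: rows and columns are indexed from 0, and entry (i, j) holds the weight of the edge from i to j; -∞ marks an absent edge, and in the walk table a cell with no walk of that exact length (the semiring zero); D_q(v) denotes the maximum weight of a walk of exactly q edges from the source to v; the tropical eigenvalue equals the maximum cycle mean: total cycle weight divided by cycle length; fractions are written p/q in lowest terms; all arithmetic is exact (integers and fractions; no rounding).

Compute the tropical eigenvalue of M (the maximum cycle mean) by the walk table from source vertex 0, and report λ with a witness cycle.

q=0: [0, -∞, -∞, -∞]
q=1: [-10, -12, -1, -20]
q=2: [-4, -11, -11, -15]
q=3: [-3, -13, -5, -24]
q=4: [-5, -15, -4, -19]
Optimal cycle mean attained by: cycle 0->2->1->0, total (-1) + (-10) + 8, length 3.
Answer: λ = -1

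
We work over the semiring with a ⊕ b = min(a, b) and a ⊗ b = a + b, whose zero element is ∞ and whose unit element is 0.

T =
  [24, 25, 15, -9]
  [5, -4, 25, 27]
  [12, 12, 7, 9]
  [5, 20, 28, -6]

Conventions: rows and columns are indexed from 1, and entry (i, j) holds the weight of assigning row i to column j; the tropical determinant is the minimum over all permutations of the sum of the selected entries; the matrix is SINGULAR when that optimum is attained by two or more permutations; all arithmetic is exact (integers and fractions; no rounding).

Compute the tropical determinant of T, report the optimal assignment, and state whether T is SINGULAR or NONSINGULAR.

σ = (1, 2, 3, 4): 24 + (-4) + 7 + (-6) = 21
σ = (1, 2, 4, 3): 24 + (-4) + 9 + 28 = 57
σ = (1, 3, 2, 4): 24 + 25 + 12 + (-6) = 55
σ = (1, 3, 4, 2): 24 + 25 + 9 + 20 = 78
σ = (1, 4, 2, 3): 24 + 27 + 12 + 28 = 91
σ = (1, 4, 3, 2): 24 + 27 + 7 + 20 = 78
σ = (2, 1, 3, 4): 25 + 5 + 7 + (-6) = 31
σ = (2, 1, 4, 3): 25 + 5 + 9 + 28 = 67
σ = (2, 3, 1, 4): 25 + 25 + 12 + (-6) = 56
σ = (2, 3, 4, 1): 25 + 25 + 9 + 5 = 64
σ = (2, 4, 1, 3): 25 + 27 + 12 + 28 = 92
σ = (2, 4, 3, 1): 25 + 27 + 7 + 5 = 64
σ = (3, 1, 2, 4): 15 + 5 + 12 + (-6) = 26
σ = (3, 1, 4, 2): 15 + 5 + 9 + 20 = 49
σ = (3, 2, 1, 4): 15 + (-4) + 12 + (-6) = 17
σ = (3, 2, 4, 1): 15 + (-4) + 9 + 5 = 25
σ = (3, 4, 1, 2): 15 + 27 + 12 + 20 = 74
σ = (3, 4, 2, 1): 15 + 27 + 12 + 5 = 59
σ = (4, 1, 2, 3): (-9) + 5 + 12 + 28 = 36
σ = (4, 1, 3, 2): (-9) + 5 + 7 + 20 = 23
σ = (4, 2, 1, 3): (-9) + (-4) + 12 + 28 = 27
σ = (4, 2, 3, 1): (-9) + (-4) + 7 + 5 = -1
σ = (4, 3, 1, 2): (-9) + 25 + 12 + 20 = 48
σ = (4, 3, 2, 1): (-9) + 25 + 12 + 5 = 33
Optimal value attained by: σ = (4, 2, 3, 1).
Answer: det⊕(T) = -1; verdict: NONSINGULAR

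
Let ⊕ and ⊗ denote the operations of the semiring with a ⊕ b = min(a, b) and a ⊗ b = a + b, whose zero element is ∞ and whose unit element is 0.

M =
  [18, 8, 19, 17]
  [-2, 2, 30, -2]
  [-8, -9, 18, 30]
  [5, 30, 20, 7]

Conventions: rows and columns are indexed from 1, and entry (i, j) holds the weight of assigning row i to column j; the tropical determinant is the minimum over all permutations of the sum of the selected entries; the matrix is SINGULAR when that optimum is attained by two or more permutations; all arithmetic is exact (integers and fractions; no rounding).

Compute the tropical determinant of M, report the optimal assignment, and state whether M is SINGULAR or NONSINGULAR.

σ = (1, 2, 3, 4): 18 + 2 + 18 + 7 = 45
σ = (1, 2, 4, 3): 18 + 2 + 30 + 20 = 70
σ = (1, 3, 2, 4): 18 + 30 + (-9) + 7 = 46
σ = (1, 3, 4, 2): 18 + 30 + 30 + 30 = 108
σ = (1, 4, 2, 3): 18 + (-2) + (-9) + 20 = 27
σ = (1, 4, 3, 2): 18 + (-2) + 18 + 30 = 64
σ = (2, 1, 3, 4): 8 + (-2) + 18 + 7 = 31
σ = (2, 1, 4, 3): 8 + (-2) + 30 + 20 = 56
σ = (2, 3, 1, 4): 8 + 30 + (-8) + 7 = 37
σ = (2, 3, 4, 1): 8 + 30 + 30 + 5 = 73
σ = (2, 4, 1, 3): 8 + (-2) + (-8) + 20 = 18
σ = (2, 4, 3, 1): 8 + (-2) + 18 + 5 = 29
σ = (3, 1, 2, 4): 19 + (-2) + (-9) + 7 = 15
σ = (3, 1, 4, 2): 19 + (-2) + 30 + 30 = 77
σ = (3, 2, 1, 4): 19 + 2 + (-8) + 7 = 20
σ = (3, 2, 4, 1): 19 + 2 + 30 + 5 = 56
σ = (3, 4, 1, 2): 19 + (-2) + (-8) + 30 = 39
σ = (3, 4, 2, 1): 19 + (-2) + (-9) + 5 = 13
σ = (4, 1, 2, 3): 17 + (-2) + (-9) + 20 = 26
σ = (4, 1, 3, 2): 17 + (-2) + 18 + 30 = 63
σ = (4, 2, 1, 3): 17 + 2 + (-8) + 20 = 31
σ = (4, 2, 3, 1): 17 + 2 + 18 + 5 = 42
σ = (4, 3, 1, 2): 17 + 30 + (-8) + 30 = 69
σ = (4, 3, 2, 1): 17 + 30 + (-9) + 5 = 43
Optimal value attained by: σ = (3, 4, 2, 1).
Answer: det⊕(M) = 13; verdict: NONSINGULAR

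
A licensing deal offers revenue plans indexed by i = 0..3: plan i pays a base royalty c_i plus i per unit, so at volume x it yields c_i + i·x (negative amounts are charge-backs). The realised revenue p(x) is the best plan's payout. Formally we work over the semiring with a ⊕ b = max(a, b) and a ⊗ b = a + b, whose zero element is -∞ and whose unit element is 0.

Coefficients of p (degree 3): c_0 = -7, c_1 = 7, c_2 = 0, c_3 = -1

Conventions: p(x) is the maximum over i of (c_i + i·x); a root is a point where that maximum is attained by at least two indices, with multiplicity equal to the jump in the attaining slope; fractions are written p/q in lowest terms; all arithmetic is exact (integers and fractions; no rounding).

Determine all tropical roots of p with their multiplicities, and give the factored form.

hull edge (i=0, c=-7) to (i=1, c=7): slope 14, span 1
hull edge (i=1, c=7) to (i=3, c=-1): slope -4, span 2
Factored form: p(x) = -1 ⊗ (x ⊕ (-14)) ⊗ (x ⊕ 4) ⊗ (x ⊕ 4)
Answer: roots = -14 (mult 1), 4 (mult 2)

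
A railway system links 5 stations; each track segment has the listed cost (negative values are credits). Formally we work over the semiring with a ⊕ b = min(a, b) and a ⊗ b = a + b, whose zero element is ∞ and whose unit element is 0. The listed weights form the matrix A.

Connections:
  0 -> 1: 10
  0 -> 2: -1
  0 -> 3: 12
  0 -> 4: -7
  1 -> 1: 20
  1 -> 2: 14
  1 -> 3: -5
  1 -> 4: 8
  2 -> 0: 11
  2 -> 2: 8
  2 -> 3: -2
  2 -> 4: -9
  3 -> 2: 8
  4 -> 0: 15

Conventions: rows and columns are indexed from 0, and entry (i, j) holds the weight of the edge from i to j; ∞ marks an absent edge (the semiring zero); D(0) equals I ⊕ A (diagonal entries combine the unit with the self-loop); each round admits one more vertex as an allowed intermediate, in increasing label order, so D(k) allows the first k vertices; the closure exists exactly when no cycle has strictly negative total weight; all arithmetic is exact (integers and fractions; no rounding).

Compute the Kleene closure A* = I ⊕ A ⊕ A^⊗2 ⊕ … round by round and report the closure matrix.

D(0):
  [0, 10, -1, 12, -7]
  [∞, 0, 14, -5, 8]
  [11, ∞, 0, -2, -9]
  [∞, ∞, 8, 0, ∞]
  [15, ∞, ∞, ∞, 0]
D(1):
  [0, 10, -1, 12, -7]
  [∞, 0, 14, -5, 8]
  [11, 21, 0, -2, -9]
  [∞, ∞, 8, 0, ∞]
  [15, 25, 14, 27, 0]
D(2):
  [0, 10, -1, 5, -7]
  [∞, 0, 14, -5, 8]
  [11, 21, 0, -2, -9]
  [∞, ∞, 8, 0, ∞]
  [15, 25, 14, 20, 0]
D(3):
  [0, 10, -1, -3, -10]
  [25, 0, 14, -5, 5]
  [11, 21, 0, -2, -9]
  [19, 29, 8, 0, -1]
  [15, 25, 14, 12, 0]
D(4):
  [0, 10, -1, -3, -10]
  [14, 0, 3, -5, -6]
  [11, 21, 0, -2, -9]
  [19, 29, 8, 0, -1]
  [15, 25, 14, 12, 0]
D(5):
  [0, 10, -1, -3, -10]
  [9, 0, 3, -5, -6]
  [6, 16, 0, -2, -9]
  [14, 24, 8, 0, -1]
  [15, 25, 14, 12, 0]
Answer: A* = [[0, 10, -1, -3, -10], [9, 0, 3, -5, -6], [6, 16, 0, -2, -9], [14, 24, 8, 0, -1], [15, 25, 14, 12, 0]]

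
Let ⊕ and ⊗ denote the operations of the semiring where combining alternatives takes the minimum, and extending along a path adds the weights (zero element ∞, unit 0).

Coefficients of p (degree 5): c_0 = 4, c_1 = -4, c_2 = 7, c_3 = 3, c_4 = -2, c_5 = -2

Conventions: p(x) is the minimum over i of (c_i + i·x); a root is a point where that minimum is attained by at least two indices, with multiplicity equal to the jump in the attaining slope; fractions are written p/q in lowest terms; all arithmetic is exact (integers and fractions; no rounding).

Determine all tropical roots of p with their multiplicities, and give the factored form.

hull edge (i=0, c=4) to (i=1, c=-4): slope -8, span 1
hull edge (i=1, c=-4) to (i=5, c=-2): slope 1/2, span 4
Factored form: p(x) = -2 ⊗ (x ⊕ (-1/2)) ⊗ (x ⊕ (-1/2)) ⊗ (x ⊕ (-1/2)) ⊗ (x ⊕ (-1/2)) ⊗ (x ⊕ 8)
Answer: roots = -1/2 (mult 4), 8 (mult 1)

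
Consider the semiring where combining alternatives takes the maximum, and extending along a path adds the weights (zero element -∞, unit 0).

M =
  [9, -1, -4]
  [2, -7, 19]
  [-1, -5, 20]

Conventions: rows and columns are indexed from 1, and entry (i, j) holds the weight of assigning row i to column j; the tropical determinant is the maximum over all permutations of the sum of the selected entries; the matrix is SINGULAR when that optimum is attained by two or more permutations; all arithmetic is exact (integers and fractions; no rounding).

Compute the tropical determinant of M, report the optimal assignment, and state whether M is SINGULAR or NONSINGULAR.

σ = (1, 2, 3): 9 + (-7) + 20 = 22
σ = (1, 3, 2): 9 + 19 + (-5) = 23
σ = (2, 1, 3): (-1) + 2 + 20 = 21
σ = (2, 3, 1): (-1) + 19 + (-1) = 17
σ = (3, 1, 2): (-4) + 2 + (-5) = -7
σ = (3, 2, 1): (-4) + (-7) + (-1) = -12
Optimal value attained by: σ = (1, 3, 2).
Answer: det⊕(M) = 23; verdict: NONSINGULAR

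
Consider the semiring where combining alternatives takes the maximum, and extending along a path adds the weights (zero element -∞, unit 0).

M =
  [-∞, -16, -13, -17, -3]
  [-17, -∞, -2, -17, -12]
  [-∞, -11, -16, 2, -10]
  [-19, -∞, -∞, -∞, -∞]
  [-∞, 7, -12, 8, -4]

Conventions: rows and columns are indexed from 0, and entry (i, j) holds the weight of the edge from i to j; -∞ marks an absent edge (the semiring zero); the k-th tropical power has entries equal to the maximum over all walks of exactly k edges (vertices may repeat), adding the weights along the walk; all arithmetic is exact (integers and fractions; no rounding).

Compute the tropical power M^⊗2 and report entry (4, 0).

M^⊗2:
  [-33, 4, -15, 5, -7]
  [-36, -5, -18, 0, -12]
  [-17, -3, -13, -2, -14]
  [-∞, -35, -32, -36, -22]
  [-10, 3, 5, 4, -5]
Key observation: the optimum is the walk 4->1->0, with weight 7 + (-17) = -10.
Optimal value attained by: walk 4->1->0.
Answer: (M^⊗2)[4][0] = -10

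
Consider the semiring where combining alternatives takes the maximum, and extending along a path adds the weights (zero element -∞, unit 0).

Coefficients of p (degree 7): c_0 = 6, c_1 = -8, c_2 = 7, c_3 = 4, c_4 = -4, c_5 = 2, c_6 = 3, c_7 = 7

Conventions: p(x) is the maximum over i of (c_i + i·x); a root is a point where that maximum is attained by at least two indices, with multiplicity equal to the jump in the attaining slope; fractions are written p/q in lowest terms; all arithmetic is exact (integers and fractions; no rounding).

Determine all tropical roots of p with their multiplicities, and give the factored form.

hull edge (i=0, c=6) to (i=2, c=7): slope 1/2, span 2
hull edge (i=2, c=7) to (i=7, c=7): slope 0, span 5
Factored form: p(x) = 7 ⊗ (x ⊕ (-1/2)) ⊗ (x ⊕ (-1/2)) ⊗ (x ⊕ 0) ⊗ (x ⊕ 0) ⊗ (x ⊕ 0) ⊗ (x ⊕ 0) ⊗ (x ⊕ 0)
Answer: roots = -1/2 (mult 2), 0 (mult 5)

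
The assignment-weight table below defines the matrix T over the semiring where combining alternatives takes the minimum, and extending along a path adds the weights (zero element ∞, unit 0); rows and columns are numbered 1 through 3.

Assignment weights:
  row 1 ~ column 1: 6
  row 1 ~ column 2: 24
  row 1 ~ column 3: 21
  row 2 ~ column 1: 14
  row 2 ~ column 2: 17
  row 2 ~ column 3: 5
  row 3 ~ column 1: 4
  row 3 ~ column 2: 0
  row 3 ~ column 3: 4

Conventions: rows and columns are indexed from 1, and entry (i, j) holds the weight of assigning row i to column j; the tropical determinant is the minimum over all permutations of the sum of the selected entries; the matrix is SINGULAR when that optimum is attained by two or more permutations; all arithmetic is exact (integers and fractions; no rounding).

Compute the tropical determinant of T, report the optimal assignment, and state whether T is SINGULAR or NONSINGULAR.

σ = (1, 2, 3): 6 + 17 + 4 = 27
σ = (1, 3, 2): 6 + 5 + 0 = 11
σ = (2, 1, 3): 24 + 14 + 4 = 42
σ = (2, 3, 1): 24 + 5 + 4 = 33
σ = (3, 1, 2): 21 + 14 + 0 = 35
σ = (3, 2, 1): 21 + 17 + 4 = 42
Optimal value attained by: σ = (1, 3, 2).
Answer: det⊕(T) = 11; verdict: NONSINGULAR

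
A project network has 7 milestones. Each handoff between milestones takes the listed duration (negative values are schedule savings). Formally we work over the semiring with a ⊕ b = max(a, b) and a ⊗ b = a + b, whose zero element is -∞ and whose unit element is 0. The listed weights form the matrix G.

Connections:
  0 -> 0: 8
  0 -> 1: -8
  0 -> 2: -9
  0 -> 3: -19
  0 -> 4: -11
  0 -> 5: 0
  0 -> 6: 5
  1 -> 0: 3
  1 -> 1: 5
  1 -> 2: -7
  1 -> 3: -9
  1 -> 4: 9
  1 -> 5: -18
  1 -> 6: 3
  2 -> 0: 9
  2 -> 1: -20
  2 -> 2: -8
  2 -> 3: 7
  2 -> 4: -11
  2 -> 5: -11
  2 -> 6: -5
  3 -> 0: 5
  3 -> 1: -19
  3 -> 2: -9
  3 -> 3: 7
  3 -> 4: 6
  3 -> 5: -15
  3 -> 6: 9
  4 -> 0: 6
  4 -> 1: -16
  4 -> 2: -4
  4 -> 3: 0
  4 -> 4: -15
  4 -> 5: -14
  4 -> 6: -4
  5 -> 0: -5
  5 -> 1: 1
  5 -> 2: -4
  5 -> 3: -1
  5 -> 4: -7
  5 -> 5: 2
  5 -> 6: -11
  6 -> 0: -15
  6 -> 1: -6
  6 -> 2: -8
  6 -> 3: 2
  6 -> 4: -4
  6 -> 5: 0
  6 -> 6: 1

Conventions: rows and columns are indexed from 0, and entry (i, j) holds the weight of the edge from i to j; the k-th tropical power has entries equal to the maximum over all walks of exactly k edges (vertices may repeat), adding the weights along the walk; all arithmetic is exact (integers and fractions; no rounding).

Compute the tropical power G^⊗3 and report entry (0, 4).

G^⊗2:
  [16, 1, -1, 7, 1, 8, 13]
  [15, 10, 5, 9, 14, 3, 8]
  [17, 1, 0, 14, 13, 9, 16]
  [13, 3, 2, 14, 13, 9, 16]
  [14, -2, -3, 7, 6, 6, 11]
  [5, 6, -2, 6, 10, 4, 8]
  [7, 1, -4, 9, 8, 2, 11]
G^⊗3:
  [24, 9, 7, 15, 13, 16, 21]
  [23, 15, 10, 16, 19, 15, 20]
  [25, 10, 9, 21, 20, 17, 23]
  [21, 10, 9, 21, 20, 16, 23]
  [22, 7, 5, 14, 13, 14, 19]
  [16, 11, 6, 13, 15, 8, 15]
  [15, 6, 4, 16, 15, 11, 18]
Key observation: the optimum is the walk 0->6->3->4, with weight 5 + 2 + 6 = 13.
Optimal value attained by: walk 0->6->3->4.
Answer: (G^⊗3)[0][4] = 13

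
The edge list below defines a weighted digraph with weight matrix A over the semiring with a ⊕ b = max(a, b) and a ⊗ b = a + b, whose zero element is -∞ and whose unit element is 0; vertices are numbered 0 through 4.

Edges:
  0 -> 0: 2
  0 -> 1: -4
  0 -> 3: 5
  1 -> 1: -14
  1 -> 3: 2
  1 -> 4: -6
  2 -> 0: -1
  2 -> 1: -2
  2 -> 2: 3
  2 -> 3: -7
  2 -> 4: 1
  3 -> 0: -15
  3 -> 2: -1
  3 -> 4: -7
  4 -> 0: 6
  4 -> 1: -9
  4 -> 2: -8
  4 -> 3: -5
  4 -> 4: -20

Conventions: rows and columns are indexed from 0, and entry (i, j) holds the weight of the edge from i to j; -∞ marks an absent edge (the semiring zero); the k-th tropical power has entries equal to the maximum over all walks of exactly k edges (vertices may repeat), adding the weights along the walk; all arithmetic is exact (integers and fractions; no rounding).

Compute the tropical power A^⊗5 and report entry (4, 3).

A^⊗2:
  [4, -2, 4, 7, -2]
  [0, -15, 1, -11, -5]
  [7, 1, 6, 4, 4]
  [-1, -3, 2, -8, 0]
  [8, 2, -5, 11, -7]
A^⊗3:
  [6, 2, 7, 9, 5]
  [2, -1, 4, 5, 2]
  [10, 4, 9, 12, 7]
  [6, 0, 5, 4, 3]
  [10, 4, 10, 13, 4]
A^⊗4:
  [11, 5, 10, 11, 8]
  [8, 2, 7, 7, 5]
  [13, 7, 12, 15, 10]
  [9, 3, 8, 11, 6]
  [12, 8, 13, 15, 11]
A^⊗5:
  [14, 8, 13, 16, 11]
  [11, 5, 10, 13, 8]
  [16, 10, 15, 18, 13]
  [12, 6, 11, 14, 9]
  [17, 11, 16, 17, 14]
Key observation: the optimum is the walk 4->0->0->0->0->3, with weight 6 + 2 + 2 + 2 + 5 = 17.
Optimal value attained by: walk 4->0->0->0->0->3.
Answer: (A^⊗5)[4][3] = 17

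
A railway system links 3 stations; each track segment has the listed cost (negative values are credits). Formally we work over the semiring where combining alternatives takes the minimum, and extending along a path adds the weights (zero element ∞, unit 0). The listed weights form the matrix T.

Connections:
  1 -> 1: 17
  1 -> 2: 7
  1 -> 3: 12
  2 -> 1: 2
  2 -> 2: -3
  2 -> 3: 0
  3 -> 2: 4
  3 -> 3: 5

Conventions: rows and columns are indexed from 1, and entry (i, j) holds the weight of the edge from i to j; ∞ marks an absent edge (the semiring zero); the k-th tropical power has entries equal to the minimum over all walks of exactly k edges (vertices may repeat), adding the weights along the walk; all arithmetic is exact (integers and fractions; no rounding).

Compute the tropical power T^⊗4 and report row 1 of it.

T^⊗2:
  [9, 4, 7]
  [-1, -6, -3]
  [6, 1, 4]
T^⊗3:
  [6, 1, 4]
  [-4, -9, -6]
  [3, -2, 1]
T^⊗4:
  [3, -2, 1]
  [-7, -12, -9]
  [0, -5, -2]
Answer: row 1 of T^⊗4 = [3, -2, 1]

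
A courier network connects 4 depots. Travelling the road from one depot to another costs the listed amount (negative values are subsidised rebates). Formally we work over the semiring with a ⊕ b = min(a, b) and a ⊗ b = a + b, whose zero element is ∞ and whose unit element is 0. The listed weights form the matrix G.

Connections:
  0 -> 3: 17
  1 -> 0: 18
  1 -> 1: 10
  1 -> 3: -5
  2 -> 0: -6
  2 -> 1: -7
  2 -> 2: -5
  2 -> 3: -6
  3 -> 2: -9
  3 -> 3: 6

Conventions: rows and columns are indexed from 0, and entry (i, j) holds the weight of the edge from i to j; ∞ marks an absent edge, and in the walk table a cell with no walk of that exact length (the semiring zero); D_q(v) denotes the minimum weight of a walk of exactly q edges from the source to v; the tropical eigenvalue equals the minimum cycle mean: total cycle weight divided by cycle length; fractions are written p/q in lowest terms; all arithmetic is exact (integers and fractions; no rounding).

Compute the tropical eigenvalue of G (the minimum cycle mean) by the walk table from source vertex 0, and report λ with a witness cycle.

q=0: [0, ∞, ∞, ∞]
q=1: [∞, ∞, ∞, 17]
q=2: [∞, ∞, 8, 23]
q=3: [2, 1, 3, 2]
q=4: [-3, -4, -7, -4]
Optimal cycle mean attained by: cycle 2->3->2, total (-6) + (-9), length 2.
Answer: λ = -15/2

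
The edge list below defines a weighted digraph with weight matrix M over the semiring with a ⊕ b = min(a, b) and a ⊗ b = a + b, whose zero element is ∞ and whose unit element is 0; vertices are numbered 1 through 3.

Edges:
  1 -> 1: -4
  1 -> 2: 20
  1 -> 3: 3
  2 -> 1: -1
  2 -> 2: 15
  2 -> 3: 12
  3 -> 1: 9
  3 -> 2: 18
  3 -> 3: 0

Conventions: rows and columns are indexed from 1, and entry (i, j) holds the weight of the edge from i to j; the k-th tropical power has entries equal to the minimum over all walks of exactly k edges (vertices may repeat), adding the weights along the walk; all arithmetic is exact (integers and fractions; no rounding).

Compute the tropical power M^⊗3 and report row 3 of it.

M^⊗2:
  [-8, 16, -1]
  [-5, 19, 2]
  [5, 18, 0]
M^⊗3:
  [-12, 12, -5]
  [-9, 15, -2]
  [1, 18, 0]
Answer: row 3 of M^⊗3 = [1, 18, 0]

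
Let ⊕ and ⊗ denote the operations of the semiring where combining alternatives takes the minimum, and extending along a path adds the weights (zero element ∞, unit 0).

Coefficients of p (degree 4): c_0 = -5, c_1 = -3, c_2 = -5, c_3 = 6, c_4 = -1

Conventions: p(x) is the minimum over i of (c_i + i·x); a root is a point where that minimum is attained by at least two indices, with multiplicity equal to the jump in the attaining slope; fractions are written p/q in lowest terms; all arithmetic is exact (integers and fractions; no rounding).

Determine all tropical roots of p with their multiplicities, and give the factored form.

hull edge (i=0, c=-5) to (i=2, c=-5): slope 0, span 2
hull edge (i=2, c=-5) to (i=4, c=-1): slope 2, span 2
Factored form: p(x) = -1 ⊗ (x ⊕ (-2)) ⊗ (x ⊕ (-2)) ⊗ (x ⊕ 0) ⊗ (x ⊕ 0)
Answer: roots = -2 (mult 2), 0 (mult 2)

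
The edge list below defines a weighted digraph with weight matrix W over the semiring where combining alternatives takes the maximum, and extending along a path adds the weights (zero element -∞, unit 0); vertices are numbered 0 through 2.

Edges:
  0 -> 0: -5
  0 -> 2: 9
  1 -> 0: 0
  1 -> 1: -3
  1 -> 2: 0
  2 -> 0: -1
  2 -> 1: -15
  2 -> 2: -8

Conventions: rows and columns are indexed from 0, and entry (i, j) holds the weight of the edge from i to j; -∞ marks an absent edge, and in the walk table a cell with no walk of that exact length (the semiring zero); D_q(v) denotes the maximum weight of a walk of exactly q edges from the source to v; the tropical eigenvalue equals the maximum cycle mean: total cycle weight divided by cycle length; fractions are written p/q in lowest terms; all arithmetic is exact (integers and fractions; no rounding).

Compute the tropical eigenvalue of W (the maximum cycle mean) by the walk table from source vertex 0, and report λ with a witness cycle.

q=0: [0, -∞, -∞]
q=1: [-5, -∞, 9]
q=2: [8, -6, 4]
q=3: [3, -9, 17]
Optimal cycle mean attained by: cycle 0->2->0, total 9 + (-1), length 2.
Answer: λ = 4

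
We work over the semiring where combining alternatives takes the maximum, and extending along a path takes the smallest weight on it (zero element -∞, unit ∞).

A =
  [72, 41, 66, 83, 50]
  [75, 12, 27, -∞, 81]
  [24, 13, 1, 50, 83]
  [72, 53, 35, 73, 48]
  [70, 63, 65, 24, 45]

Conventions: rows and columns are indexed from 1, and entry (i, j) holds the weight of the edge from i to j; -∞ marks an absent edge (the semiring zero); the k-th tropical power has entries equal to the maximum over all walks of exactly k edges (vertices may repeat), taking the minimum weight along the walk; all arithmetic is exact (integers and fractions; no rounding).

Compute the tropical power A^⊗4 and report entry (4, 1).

A^⊗2:
  [72, 53, 66, 73, 66]
  [72, 63, 66, 75, 50]
  [70, 63, 65, 50, 48]
  [72, 53, 66, 73, 53]
  [70, 45, 66, 70, 65]
A^⊗3:
  [72, 63, 66, 73, 66]
  [72, 53, 66, 73, 66]
  [70, 50, 66, 70, 65]
  [72, 53, 66, 73, 66]
  [70, 63, 66, 70, 66]
A^⊗4:
  [72, 63, 66, 73, 66]
  [72, 63, 66, 73, 66]
  [70, 63, 66, 70, 66]
  [72, 63, 66, 73, 66]
  [70, 63, 66, 70, 66]
Key observation: the optimum is the walk 4->1->1->1->1, with weight 72 min 72 min 72 min 72 = 72.
Optimal value attained by: walk 4->1->1->1->1.
Answer: (A^⊗4)[4][1] = 72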